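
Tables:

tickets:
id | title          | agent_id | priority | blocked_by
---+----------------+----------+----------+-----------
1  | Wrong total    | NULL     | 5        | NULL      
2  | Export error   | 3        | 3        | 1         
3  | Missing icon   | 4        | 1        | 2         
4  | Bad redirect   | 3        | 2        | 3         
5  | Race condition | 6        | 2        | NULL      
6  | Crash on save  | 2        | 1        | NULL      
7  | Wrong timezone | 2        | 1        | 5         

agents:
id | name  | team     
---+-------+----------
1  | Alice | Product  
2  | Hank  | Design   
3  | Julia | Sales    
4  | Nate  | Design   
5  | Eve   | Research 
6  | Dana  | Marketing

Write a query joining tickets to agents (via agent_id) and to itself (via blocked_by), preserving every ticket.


Two LEFT JOINs from the same base table tickets: one to agents via agent_id, one to tickets itself via blocked_by. Both are LEFT so every ticket is preserved.
Match against agents:
  - ticket 1 (Wrong total): agent_id=NULL, no match -> kept with NULL
  - ticket 2 (Export error): agent_id=3 -> matches Julia
  - ticket 3 (Missing icon): agent_id=4 -> matches Nate
  - ticket 4 (Bad redirect): agent_id=3 -> matches Julia
  - ticket 5 (Race condition): agent_id=6 -> matches Dana
  - ticket 6 (Crash on save): agent_id=2 -> matches Hank
  - ticket 7 (Wrong timezone): agent_id=2 -> matches Hank
Match against tickets (self):
  - ticket 1 (Wrong total): blocked_by=NULL -> NULL
  - ticket 2 (Export error): blocked_by=1 -> Wrong total
  - ticket 3 (Missing icon): blocked_by=2 -> Export error
  - ticket 4 (Bad redirect): blocked_by=3 -> Missing icon
  - ticket 5 (Race condition): blocked_by=NULL -> NULL
  - ticket 6 (Crash on save): blocked_by=NULL -> NULL
  - ticket 7 (Wrong timezone): blocked_by=5 -> Race condition

SQL:
SELECT a.title, b.name AS agent, c.title AS blocked_by
FROM tickets a
LEFT JOIN agents b ON a.agent_id = b.id
LEFT JOIN tickets c ON a.blocked_by = c.id

Result:
title          | agent | blocked_by    
---------------+-------+---------------
Wrong total    | NULL  | NULL          
Export error   | Julia | Wrong total   
Missing icon   | Nate  | Export error  
Bad redirect   | Julia | Missing icon  
Race condition | Dana  | NULL          
Crash on save  | Hank  | NULL          
Wrong timezone | Hank  | Race condition


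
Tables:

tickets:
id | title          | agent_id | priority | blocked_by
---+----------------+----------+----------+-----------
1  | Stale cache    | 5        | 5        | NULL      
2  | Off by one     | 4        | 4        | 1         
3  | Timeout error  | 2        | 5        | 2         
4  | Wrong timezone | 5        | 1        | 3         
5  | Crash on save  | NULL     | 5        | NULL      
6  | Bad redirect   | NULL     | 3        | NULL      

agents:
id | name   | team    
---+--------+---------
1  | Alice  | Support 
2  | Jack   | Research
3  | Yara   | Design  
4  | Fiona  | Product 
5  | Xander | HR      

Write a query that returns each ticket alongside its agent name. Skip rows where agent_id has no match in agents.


INNER JOIN keeps only tickets rows whose agent_id matches an id in agents. Walk through each ticket:
  - ticket 1 (Stale cache): agent_id=5 -> matches Xander
  - ticket 2 (Off by one): agent_id=4 -> matches Fiona
  - ticket 3 (Timeout error): agent_id=2 -> matches Jack
  - ticket 4 (Wrong timezone): agent_id=5 -> matches Xander
  - ticket 5 (Crash on save): agent_id=NULL, no match -> dropped
  - ticket 6 (Bad redirect): agent_id=NULL, no match -> dropped
So 2 of 6 rows are dropped.

SQL:
SELECT a.title, b.name AS agent
FROM tickets a
INNER JOIN agents b ON a.agent_id = b.id

Result:
title          | agent 
---------------+-------
Stale cache    | Xander
Off by one     | Fiona 
Timeout error  | Jack  
Wrong timezone | Xander


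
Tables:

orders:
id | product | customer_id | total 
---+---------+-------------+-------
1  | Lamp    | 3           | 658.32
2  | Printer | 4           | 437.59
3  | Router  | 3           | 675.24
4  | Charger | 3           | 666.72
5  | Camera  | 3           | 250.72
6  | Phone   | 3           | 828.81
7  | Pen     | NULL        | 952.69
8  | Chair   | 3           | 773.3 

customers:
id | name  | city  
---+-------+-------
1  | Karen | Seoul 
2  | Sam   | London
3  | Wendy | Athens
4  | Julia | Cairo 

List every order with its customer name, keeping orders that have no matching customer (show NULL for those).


LEFT JOIN keeps every row from orders (the left table); where customer_id has no match in customers, the customer columns become NULL. Walk through each order:
  - order 1 (Lamp): customer_id=3 -> matches Wendy
  - order 2 (Printer): customer_id=4 -> matches Julia
  - order 3 (Router): customer_id=3 -> matches Wendy
  - order 4 (Charger): customer_id=3 -> matches Wendy
  - order 5 (Camera): customer_id=3 -> matches Wendy
  - order 6 (Phone): customer_id=3 -> matches Wendy
  - order 7 (Pen): customer_id=NULL, no match -> kept with NULL
  - order 8 (Chair): customer_id=3 -> matches Wendy
All 8 rows appear; 1 has NULL customer.

SQL:
SELECT a.product, b.name AS customer
FROM orders a
LEFT JOIN customers b ON a.customer_id = b.id

Result:
product | customer
--------+---------
Lamp    | Wendy   
Printer | Julia   
Router  | Wendy   
Charger | Wendy   
Camera  | Wendy   
Phone   | Wendy   
Pen     | NULL    
Chair   | Wendy   


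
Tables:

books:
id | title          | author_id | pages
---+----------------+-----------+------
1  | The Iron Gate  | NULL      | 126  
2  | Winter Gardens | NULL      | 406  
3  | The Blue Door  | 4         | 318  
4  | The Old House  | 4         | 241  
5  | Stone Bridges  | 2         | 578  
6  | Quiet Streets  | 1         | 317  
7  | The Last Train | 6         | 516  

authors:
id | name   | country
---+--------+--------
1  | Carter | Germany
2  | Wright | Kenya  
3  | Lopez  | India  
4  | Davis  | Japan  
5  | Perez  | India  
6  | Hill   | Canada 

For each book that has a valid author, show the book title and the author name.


INNER JOIN keeps only books rows whose author_id matches an id in authors. Walk through each book:
  - book 1 (The Iron Gate): author_id=NULL, no match -> dropped
  - book 2 (Winter Gardens): author_id=NULL, no match -> dropped
  - book 3 (The Blue Door): author_id=4 -> matches Davis
  - book 4 (The Old House): author_id=4 -> matches Davis
  - book 5 (Stone Bridges): author_id=2 -> matches Wright
  - book 6 (Quiet Streets): author_id=1 -> matches Carter
  - book 7 (The Last Train): author_id=6 -> matches Hill
So 2 of 7 rows are dropped.

SQL:
SELECT a.title, b.name AS author
FROM books a
INNER JOIN authors b ON a.author_id = b.id

Result:
title          | author
---------------+-------
The Blue Door  | Davis 
The Old House  | Davis 
Stone Bridges  | Wright
Quiet Streets  | Carter
The Last Train | Hill  


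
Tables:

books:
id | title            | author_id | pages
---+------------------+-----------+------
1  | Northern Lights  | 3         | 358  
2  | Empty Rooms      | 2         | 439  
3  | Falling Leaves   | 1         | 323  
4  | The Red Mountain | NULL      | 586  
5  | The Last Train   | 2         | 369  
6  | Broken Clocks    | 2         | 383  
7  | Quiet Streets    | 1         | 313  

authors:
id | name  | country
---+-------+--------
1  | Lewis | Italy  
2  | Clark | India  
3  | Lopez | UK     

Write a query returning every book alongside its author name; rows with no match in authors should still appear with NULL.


LEFT JOIN keeps every row from books (the left table); where author_id has no match in authors, the author columns become NULL. Walk through each book:
  - book 1 (Northern Lights): author_id=3 -> matches Lopez
  - book 2 (Empty Rooms): author_id=2 -> matches Clark
  - book 3 (Falling Leaves): author_id=1 -> matches Lewis
  - book 4 (The Red Mountain): author_id=NULL, no match -> kept with NULL
  - book 5 (The Last Train): author_id=2 -> matches Clark
  - book 6 (Broken Clocks): author_id=2 -> matches Clark
  - book 7 (Quiet Streets): author_id=1 -> matches Lewis
All 7 rows appear; 1 has NULL author.

SQL:
SELECT a.title, b.name AS author
FROM books a
LEFT JOIN authors b ON a.author_id = b.id

Result:
title            | author
-----------------+-------
Northern Lights  | Lopez 
Empty Rooms      | Clark 
Falling Leaves   | Lewis 
The Red Mountain | NULL  
The Last Train   | Clark 
Broken Clocks    | Clark 
Quiet Streets    | Lewis 


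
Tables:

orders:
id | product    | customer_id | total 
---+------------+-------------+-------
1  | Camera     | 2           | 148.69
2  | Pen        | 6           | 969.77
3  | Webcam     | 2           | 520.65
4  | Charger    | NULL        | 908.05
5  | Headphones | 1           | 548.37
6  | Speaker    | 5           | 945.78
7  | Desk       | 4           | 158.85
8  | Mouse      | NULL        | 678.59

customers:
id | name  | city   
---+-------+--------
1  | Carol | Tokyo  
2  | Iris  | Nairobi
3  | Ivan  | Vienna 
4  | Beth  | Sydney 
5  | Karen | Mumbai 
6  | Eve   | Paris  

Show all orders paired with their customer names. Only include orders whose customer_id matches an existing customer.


INNER JOIN keeps only orders rows whose customer_id matches an id in customers. Walk through each order:
  - order 1 (Camera): customer_id=2 -> matches Iris
  - order 2 (Pen): customer_id=6 -> matches Eve
  - order 3 (Webcam): customer_id=2 -> matches Iris
  - order 4 (Charger): customer_id=NULL, no match -> dropped
  - order 5 (Headphones): customer_id=1 -> matches Carol
  - order 6 (Speaker): customer_id=5 -> matches Karen
  - order 7 (Desk): customer_id=4 -> matches Beth
  - order 8 (Mouse): customer_id=NULL, no match -> dropped
So 2 of 8 rows are dropped.

SQL:
SELECT a.product, b.name AS customer
FROM orders a
INNER JOIN customers b ON a.customer_id = b.id

Result:
product    | customer
-----------+---------
Camera     | Iris    
Pen        | Eve     
Webcam     | Iris    
Headphones | Carol   
Speaker    | Karen   
Desk       | Beth    


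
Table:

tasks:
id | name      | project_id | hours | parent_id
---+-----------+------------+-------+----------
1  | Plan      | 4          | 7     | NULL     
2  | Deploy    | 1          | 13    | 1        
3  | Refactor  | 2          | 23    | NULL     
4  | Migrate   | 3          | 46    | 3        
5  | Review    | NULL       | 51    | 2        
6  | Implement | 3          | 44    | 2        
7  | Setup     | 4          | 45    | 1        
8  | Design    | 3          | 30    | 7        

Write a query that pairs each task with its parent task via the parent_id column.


This is a self-join: tasks is joined to a second copy of itself, matching each row's parent_id to another row's id. Use LEFT JOIN so rows with parent_id=NULL are kept.
  - task 1 (Plan): parent_id=NULL -> NULL
  - task 2 (Deploy): parent_id=1 -> Plan
  - task 3 (Refactor): parent_id=NULL -> NULL
  - task 4 (Migrate): parent_id=3 -> Refactor
  - task 5 (Review): parent_id=2 -> Deploy
  - task 6 (Implement): parent_id=2 -> Deploy
  - task 7 (Setup): parent_id=1 -> Plan
  - task 8 (Design): parent_id=7 -> Setup

SQL:
SELECT a.name AS item, b.name AS parent
FROM tasks a
LEFT JOIN tasks b ON a.parent_id = b.id

Result:
item      | parent  
----------+---------
Plan      | NULL    
Deploy    | Plan    
Refactor  | NULL    
Migrate   | Refactor
Review    | Deploy  
Implement | Deploy  
Setup     | Plan    
Design    | Setup   


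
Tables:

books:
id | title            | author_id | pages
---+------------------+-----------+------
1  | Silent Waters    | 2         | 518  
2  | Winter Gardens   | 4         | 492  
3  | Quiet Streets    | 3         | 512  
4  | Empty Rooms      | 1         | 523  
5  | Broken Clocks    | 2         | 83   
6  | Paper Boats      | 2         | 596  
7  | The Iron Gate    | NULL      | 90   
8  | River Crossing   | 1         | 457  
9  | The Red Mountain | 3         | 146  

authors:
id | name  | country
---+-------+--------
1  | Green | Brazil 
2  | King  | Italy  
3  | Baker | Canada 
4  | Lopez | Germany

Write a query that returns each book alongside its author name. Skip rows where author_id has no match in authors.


INNER JOIN keeps only books rows whose author_id matches an id in authors. Walk through each book:
  - book 1 (Silent Waters): author_id=2 -> matches King
  - book 2 (Winter Gardens): author_id=4 -> matches Lopez
  - book 3 (Quiet Streets): author_id=3 -> matches Baker
  - book 4 (Empty Rooms): author_id=1 -> matches Green
  - book 5 (Broken Clocks): author_id=2 -> matches King
  - book 6 (Paper Boats): author_id=2 -> matches King
  - book 7 (The Iron Gate): author_id=NULL, no match -> dropped
  - book 8 (River Crossing): author_id=1 -> matches Green
  - book 9 (The Red Mountain): author_id=3 -> matches Baker
So 1 of 9 rows is dropped.

SQL:
SELECT a.title, b.name AS author
FROM books a
INNER JOIN authors b ON a.author_id = b.id

Result:
title            | author
-----------------+-------
Silent Waters    | King  
Winter Gardens   | Lopez 
Quiet Streets    | Baker 
Empty Rooms      | Green 
Broken Clocks    | King  
Paper Boats      | King  
River Crossing   | Green 
The Red Mountain | Baker 


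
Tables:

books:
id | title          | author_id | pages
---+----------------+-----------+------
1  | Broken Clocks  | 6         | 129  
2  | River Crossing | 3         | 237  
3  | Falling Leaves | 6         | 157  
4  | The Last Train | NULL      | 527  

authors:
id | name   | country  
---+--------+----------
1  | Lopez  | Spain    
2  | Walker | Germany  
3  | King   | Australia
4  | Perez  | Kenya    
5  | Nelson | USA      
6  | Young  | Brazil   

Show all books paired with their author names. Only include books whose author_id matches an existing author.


INNER JOIN keeps only books rows whose author_id matches an id in authors. Walk through each book:
  - book 1 (Broken Clocks): author_id=6 -> matches Young
  - book 2 (River Crossing): author_id=3 -> matches King
  - book 3 (Falling Leaves): author_id=6 -> matches Young
  - book 4 (The Last Train): author_id=NULL, no match -> dropped
So 1 of 4 rows is dropped.

SQL:
SELECT a.title, b.name AS author
FROM books a
INNER JOIN authors b ON a.author_id = b.id

Result:
title          | author
---------------+-------
Broken Clocks  | Young 
River Crossing | King  
Falling Leaves | Young 


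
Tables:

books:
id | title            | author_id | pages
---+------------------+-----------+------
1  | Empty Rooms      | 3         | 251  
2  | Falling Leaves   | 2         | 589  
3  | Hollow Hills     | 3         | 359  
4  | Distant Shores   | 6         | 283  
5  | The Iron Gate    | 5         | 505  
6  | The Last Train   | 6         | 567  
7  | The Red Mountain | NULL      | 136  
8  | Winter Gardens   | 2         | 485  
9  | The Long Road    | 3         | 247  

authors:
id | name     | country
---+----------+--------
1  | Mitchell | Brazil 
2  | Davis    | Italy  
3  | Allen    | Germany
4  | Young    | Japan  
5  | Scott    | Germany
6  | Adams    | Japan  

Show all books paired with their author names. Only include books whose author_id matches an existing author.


INNER JOIN keeps only books rows whose author_id matches an id in authors. Walk through each book:
  - book 1 (Empty Rooms): author_id=3 -> matches Allen
  - book 2 (Falling Leaves): author_id=2 -> matches Davis
  - book 3 (Hollow Hills): author_id=3 -> matches Allen
  - book 4 (Distant Shores): author_id=6 -> matches Adams
  - book 5 (The Iron Gate): author_id=5 -> matches Scott
  - book 6 (The Last Train): author_id=6 -> matches Adams
  - book 7 (The Red Mountain): author_id=NULL, no match -> dropped
  - book 8 (Winter Gardens): author_id=2 -> matches Davis
  - book 9 (The Long Road): author_id=3 -> matches Allen
So 1 of 9 rows is dropped.

SQL:
SELECT a.title, b.name AS author
FROM books a
INNER JOIN authors b ON a.author_id = b.id

Result:
title          | author
---------------+-------
Empty Rooms    | Allen 
Falling Leaves | Davis 
Hollow Hills   | Allen 
Distant Shores | Adams 
The Iron Gate  | Scott 
The Last Train | Adams 
Winter Gardens | Davis 
The Long Road  | Allen 


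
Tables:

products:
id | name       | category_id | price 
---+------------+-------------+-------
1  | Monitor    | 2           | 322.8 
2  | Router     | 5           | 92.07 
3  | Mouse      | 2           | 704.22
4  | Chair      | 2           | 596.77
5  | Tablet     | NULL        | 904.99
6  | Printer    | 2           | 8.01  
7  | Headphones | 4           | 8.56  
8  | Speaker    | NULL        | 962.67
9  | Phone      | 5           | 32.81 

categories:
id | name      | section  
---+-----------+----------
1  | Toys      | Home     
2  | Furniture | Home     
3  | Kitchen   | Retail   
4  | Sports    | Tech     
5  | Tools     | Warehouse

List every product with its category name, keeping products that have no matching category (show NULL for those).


LEFT JOIN keeps every row from products (the left table); where category_id has no match in categories, the category columns become NULL. Walk through each product:
  - product 1 (Monitor): category_id=2 -> matches Furniture
  - product 2 (Router): category_id=5 -> matches Tools
  - product 3 (Mouse): category_id=2 -> matches Furniture
  - product 4 (Chair): category_id=2 -> matches Furniture
  - product 5 (Tablet): category_id=NULL, no match -> kept with NULL
  - product 6 (Printer): category_id=2 -> matches Furniture
  - product 7 (Headphones): category_id=4 -> matches Sports
  - product 8 (Speaker): category_id=NULL, no match -> kept with NULL
  - product 9 (Phone): category_id=5 -> matches Tools
All 9 rows appear; 2 have NULL category.

SQL:
SELECT a.name, b.name AS category
FROM products a
LEFT JOIN categories b ON a.category_id = b.id

Result:
name       | category 
-----------+----------
Monitor    | Furniture
Router     | Tools    
Mouse      | Furniture
Chair      | Furniture
Tablet     | NULL     
Printer    | Furniture
Headphones | Sports   
Speaker    | NULL     
Phone      | Tools    


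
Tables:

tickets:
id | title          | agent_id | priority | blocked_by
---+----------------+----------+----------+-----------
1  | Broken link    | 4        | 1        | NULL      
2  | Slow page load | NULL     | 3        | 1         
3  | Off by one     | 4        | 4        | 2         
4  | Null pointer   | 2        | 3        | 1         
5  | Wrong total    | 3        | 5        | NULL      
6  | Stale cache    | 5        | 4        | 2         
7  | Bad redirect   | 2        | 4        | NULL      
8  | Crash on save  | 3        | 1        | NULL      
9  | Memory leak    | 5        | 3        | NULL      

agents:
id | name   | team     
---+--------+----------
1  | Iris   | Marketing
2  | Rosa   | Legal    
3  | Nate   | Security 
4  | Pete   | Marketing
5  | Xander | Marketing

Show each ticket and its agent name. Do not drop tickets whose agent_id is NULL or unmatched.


LEFT JOIN keeps every row from tickets (the left table); where agent_id has no match in agents, the agent columns become NULL. Walk through each ticket:
  - ticket 1 (Broken link): agent_id=4 -> matches Pete
  - ticket 2 (Slow page load): agent_id=NULL, no match -> kept with NULL
  - ticket 3 (Off by one): agent_id=4 -> matches Pete
  - ticket 4 (Null pointer): agent_id=2 -> matches Rosa
  - ticket 5 (Wrong total): agent_id=3 -> matches Nate
  - ticket 6 (Stale cache): agent_id=5 -> matches Xander
  - ticket 7 (Bad redirect): agent_id=2 -> matches Rosa
  - ticket 8 (Crash on save): agent_id=3 -> matches Nate
  - ticket 9 (Memory leak): agent_id=5 -> matches Xander
All 9 rows appear; 1 has NULL agent.

SQL:
SELECT a.title, b.name AS agent
FROM tickets a
LEFT JOIN agents b ON a.agent_id = b.id

Result:
title          | agent 
---------------+-------
Broken link    | Pete  
Slow page load | NULL  
Off by one     | Pete  
Null pointer   | Rosa  
Wrong total    | Nate  
Stale cache    | Xander
Bad redirect   | Rosa  
Crash on save  | Nate  
Memory leak    | Xander


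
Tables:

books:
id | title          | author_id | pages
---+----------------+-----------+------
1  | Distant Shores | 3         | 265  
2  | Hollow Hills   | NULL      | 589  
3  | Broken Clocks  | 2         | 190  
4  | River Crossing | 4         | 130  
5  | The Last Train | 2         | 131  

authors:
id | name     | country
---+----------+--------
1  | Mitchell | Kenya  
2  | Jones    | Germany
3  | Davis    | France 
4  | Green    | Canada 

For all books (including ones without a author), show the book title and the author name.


LEFT JOIN keeps every row from books (the left table); where author_id has no match in authors, the author columns become NULL. Walk through each book:
  - book 1 (Distant Shores): author_id=3 -> matches Davis
  - book 2 (Hollow Hills): author_id=NULL, no match -> kept with NULL
  - book 3 (Broken Clocks): author_id=2 -> matches Jones
  - book 4 (River Crossing): author_id=4 -> matches Green
  - book 5 (The Last Train): author_id=2 -> matches Jones
All 5 rows appear; 1 has NULL author.

SQL:
SELECT a.title, b.name AS author
FROM books a
LEFT JOIN authors b ON a.author_id = b.id

Result:
title          | author
---------------+-------
Distant Shores | Davis 
Hollow Hills   | NULL  
Broken Clocks  | Jones 
River Crossing | Green 
The Last Train | Jones 


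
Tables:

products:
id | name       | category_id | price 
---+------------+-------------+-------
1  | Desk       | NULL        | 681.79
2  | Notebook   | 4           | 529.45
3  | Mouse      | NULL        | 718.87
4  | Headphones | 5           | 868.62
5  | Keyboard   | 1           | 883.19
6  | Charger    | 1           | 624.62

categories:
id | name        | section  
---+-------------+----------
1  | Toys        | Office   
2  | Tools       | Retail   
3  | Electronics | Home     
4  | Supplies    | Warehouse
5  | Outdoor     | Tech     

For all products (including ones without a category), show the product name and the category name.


LEFT JOIN keeps every row from products (the left table); where category_id has no match in categories, the category columns become NULL. Walk through each product:
  - product 1 (Desk): category_id=NULL, no match -> kept with NULL
  - product 2 (Notebook): category_id=4 -> matches Supplies
  - product 3 (Mouse): category_id=NULL, no match -> kept with NULL
  - product 4 (Headphones): category_id=5 -> matches Outdoor
  - product 5 (Keyboard): category_id=1 -> matches Toys
  - product 6 (Charger): category_id=1 -> matches Toys
All 6 rows appear; 2 have NULL category.

SQL:
SELECT a.name, b.name AS category
FROM products a
LEFT JOIN categories b ON a.category_id = b.id

Result:
name       | category
-----------+---------
Desk       | NULL    
Notebook   | Supplies
Mouse      | NULL    
Headphones | Outdoor 
Keyboard   | Toys    
Charger    | Toys    


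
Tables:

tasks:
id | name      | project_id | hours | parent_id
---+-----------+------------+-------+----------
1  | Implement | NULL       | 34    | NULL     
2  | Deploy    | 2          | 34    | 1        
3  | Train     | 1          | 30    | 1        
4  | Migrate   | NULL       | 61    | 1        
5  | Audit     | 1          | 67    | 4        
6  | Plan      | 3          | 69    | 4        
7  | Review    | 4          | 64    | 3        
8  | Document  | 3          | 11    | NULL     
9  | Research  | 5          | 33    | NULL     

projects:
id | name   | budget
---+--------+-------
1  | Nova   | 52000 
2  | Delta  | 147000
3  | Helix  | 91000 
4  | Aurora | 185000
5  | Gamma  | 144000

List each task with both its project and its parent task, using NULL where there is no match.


Two LEFT JOINs from the same base table tasks: one to projects via project_id, one to tasks itself via parent_id. Both are LEFT so every task is preserved.
Match against projects:
  - task 1 (Implement): project_id=NULL, no match -> kept with NULL
  - task 2 (Deploy): project_id=2 -> matches Delta
  - task 3 (Train): project_id=1 -> matches Nova
  - task 4 (Migrate): project_id=NULL, no match -> kept with NULL
  - task 5 (Audit): project_id=1 -> matches Nova
  - task 6 (Plan): project_id=3 -> matches Helix
  - task 7 (Review): project_id=4 -> matches Aurora
  - task 8 (Document): project_id=3 -> matches Helix
  - task 9 (Research): project_id=5 -> matches Gamma
Match against tasks (self):
  - task 1 (Implement): parent_id=NULL -> NULL
  - task 2 (Deploy): parent_id=1 -> Implement
  - task 3 (Train): parent_id=1 -> Implement
  - task 4 (Migrate): parent_id=1 -> Implement
  - task 5 (Audit): parent_id=4 -> Migrate
  - task 6 (Plan): parent_id=4 -> Migrate
  - task 7 (Review): parent_id=3 -> Train
  - task 8 (Document): parent_id=NULL -> NULL
  - task 9 (Research): parent_id=NULL -> NULL

SQL:
SELECT a.name, b.name AS project, c.name AS parent
FROM tasks a
LEFT JOIN projects b ON a.project_id = b.id
LEFT JOIN tasks c ON a.parent_id = c.id

Result:
name      | project | parent   
----------+---------+----------
Implement | NULL    | NULL     
Deploy    | Delta   | Implement
Train     | Nova    | Implement
Migrate   | NULL    | Implement
Audit     | Nova    | Migrate  
Plan      | Helix   | Migrate  
Review    | Aurora  | Train    
Document  | Helix   | NULL     
Research  | Gamma   | NULL     


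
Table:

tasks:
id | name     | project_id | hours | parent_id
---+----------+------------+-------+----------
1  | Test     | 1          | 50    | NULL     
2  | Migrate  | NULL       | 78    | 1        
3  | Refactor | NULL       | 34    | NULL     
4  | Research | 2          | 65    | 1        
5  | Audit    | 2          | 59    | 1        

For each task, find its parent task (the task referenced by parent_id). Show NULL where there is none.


This is a self-join: tasks is joined to a second copy of itself, matching each row's parent_id to another row's id. Use LEFT JOIN so rows with parent_id=NULL are kept.
  - task 1 (Test): parent_id=NULL -> NULL
  - task 2 (Migrate): parent_id=1 -> Test
  - task 3 (Refactor): parent_id=NULL -> NULL
  - task 4 (Research): parent_id=1 -> Test
  - task 5 (Audit): parent_id=1 -> Test

SQL:
SELECT a.name AS item, b.name AS parent
FROM tasks a
LEFT JOIN tasks b ON a.parent_id = b.id

Result:
item     | parent
---------+-------
Test     | NULL  
Migrate  | Test  
Refactor | NULL  
Research | Test  
Audit    | Test  


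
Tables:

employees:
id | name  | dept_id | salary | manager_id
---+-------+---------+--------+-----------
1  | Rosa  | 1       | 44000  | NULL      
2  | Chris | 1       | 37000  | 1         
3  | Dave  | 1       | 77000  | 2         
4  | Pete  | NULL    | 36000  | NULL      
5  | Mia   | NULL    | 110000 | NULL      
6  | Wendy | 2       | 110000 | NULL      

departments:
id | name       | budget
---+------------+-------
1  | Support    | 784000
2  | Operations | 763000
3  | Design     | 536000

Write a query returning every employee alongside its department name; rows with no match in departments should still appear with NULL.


LEFT JOIN keeps every row from employees (the left table); where dept_id has no match in departments, the department columns become NULL. Walk through each employee:
  - employee 1 (Rosa): dept_id=1 -> matches Support
  - employee 2 (Chris): dept_id=1 -> matches Support
  - employee 3 (Dave): dept_id=1 -> matches Support
  - employee 4 (Pete): dept_id=NULL, no match -> kept with NULL
  - employee 5 (Mia): dept_id=NULL, no match -> kept with NULL
  - employee 6 (Wendy): dept_id=2 -> matches Operations
All 6 rows appear; 2 have NULL department.

SQL:
SELECT a.name, b.name AS department
FROM employees a
LEFT JOIN departments b ON a.dept_id = b.id

Result:
name  | department
------+-----------
Rosa  | Support   
Chris | Support   
Dave  | Support   
Pete  | NULL      
Mia   | NULL      
Wendy | Operations


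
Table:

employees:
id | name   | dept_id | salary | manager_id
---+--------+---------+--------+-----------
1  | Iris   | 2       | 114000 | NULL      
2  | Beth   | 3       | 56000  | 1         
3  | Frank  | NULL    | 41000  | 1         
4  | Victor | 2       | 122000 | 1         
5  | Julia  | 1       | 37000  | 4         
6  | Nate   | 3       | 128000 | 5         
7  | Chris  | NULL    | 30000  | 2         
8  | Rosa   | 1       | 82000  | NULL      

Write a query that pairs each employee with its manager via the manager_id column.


This is a self-join: employees is joined to a second copy of itself, matching each row's manager_id to another row's id. Use LEFT JOIN so rows with manager_id=NULL are kept.
  - employee 1 (Iris): manager_id=NULL -> NULL
  - employee 2 (Beth): manager_id=1 -> Iris
  - employee 3 (Frank): manager_id=1 -> Iris
  - employee 4 (Victor): manager_id=1 -> Iris
  - employee 5 (Julia): manager_id=4 -> Victor
  - employee 6 (Nate): manager_id=5 -> Julia
  - employee 7 (Chris): manager_id=2 -> Beth
  - employee 8 (Rosa): manager_id=NULL -> NULL

SQL:
SELECT a.name AS item, b.name AS manager
FROM employees a
LEFT JOIN employees b ON a.manager_id = b.id

Result:
item   | manager
-------+--------
Iris   | NULL   
Beth   | Iris   
Frank  | Iris   
Victor | Iris   
Julia  | Victor 
Nate   | Julia  
Chris  | Beth   
Rosa   | NULL   


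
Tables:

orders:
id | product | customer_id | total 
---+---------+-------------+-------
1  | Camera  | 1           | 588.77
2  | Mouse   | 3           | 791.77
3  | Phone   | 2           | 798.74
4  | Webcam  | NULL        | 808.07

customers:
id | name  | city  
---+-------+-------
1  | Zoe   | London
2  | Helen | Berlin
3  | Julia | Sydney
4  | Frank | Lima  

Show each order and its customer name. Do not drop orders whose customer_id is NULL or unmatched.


LEFT JOIN keeps every row from orders (the left table); where customer_id has no match in customers, the customer columns become NULL. Walk through each order:
  - order 1 (Camera): customer_id=1 -> matches Zoe
  - order 2 (Mouse): customer_id=3 -> matches Julia
  - order 3 (Phone): customer_id=2 -> matches Helen
  - order 4 (Webcam): customer_id=NULL, no match -> kept with NULL
All 4 rows appear; 1 has NULL customer.

SQL:
SELECT a.product, b.name AS customer
FROM orders a
LEFT JOIN customers b ON a.customer_id = b.id

Result:
product | customer
--------+---------
Camera  | Zoe     
Mouse   | Julia   
Phone   | Helen   
Webcam  | NULL    


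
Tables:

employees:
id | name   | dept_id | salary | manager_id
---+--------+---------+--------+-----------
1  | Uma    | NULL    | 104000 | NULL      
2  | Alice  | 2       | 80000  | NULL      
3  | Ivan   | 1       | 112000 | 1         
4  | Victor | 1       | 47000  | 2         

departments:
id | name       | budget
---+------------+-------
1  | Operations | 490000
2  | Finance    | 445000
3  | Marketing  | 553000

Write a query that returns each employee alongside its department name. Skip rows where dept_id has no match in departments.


INNER JOIN keeps only employees rows whose dept_id matches an id in departments. Walk through each employee:
  - employee 1 (Uma): dept_id=NULL, no match -> dropped
  - employee 2 (Alice): dept_id=2 -> matches Finance
  - employee 3 (Ivan): dept_id=1 -> matches Operations
  - employee 4 (Victor): dept_id=1 -> matches Operations
So 1 of 4 rows is dropped.

SQL:
SELECT a.name, b.name AS department
FROM employees a
INNER JOIN departments b ON a.dept_id = b.id

Result:
name   | department
-------+-----------
Alice  | Finance   
Ivan   | Operations
Victor | Operations


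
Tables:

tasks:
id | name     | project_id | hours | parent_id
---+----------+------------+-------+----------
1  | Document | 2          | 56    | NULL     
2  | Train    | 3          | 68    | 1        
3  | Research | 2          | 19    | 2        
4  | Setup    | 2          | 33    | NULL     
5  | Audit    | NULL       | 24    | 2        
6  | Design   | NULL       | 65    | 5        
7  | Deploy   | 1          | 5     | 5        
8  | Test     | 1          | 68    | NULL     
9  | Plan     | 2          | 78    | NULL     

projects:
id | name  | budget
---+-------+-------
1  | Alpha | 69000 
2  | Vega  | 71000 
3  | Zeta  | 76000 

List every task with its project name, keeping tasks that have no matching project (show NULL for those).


LEFT JOIN keeps every row from tasks (the left table); where project_id has no match in projects, the project columns become NULL. Walk through each task:
  - task 1 (Document): project_id=2 -> matches Vega
  - task 2 (Train): project_id=3 -> matches Zeta
  - task 3 (Research): project_id=2 -> matches Vega
  - task 4 (Setup): project_id=2 -> matches Vega
  - task 5 (Audit): project_id=NULL, no match -> kept with NULL
  - task 6 (Design): project_id=NULL, no match -> kept with NULL
  - task 7 (Deploy): project_id=1 -> matches Alpha
  - task 8 (Test): project_id=1 -> matches Alpha
  - task 9 (Plan): project_id=2 -> matches Vega
All 9 rows appear; 2 have NULL project.

SQL:
SELECT a.name, b.name AS project
FROM tasks a
LEFT JOIN projects b ON a.project_id = b.id

Result:
name     | project
---------+--------
Document | Vega   
Train    | Zeta   
Research | Vega   
Setup    | Vega   
Audit    | NULL   
Design   | NULL   
Deploy   | Alpha  
Test     | Alpha  
Plan     | Vega   


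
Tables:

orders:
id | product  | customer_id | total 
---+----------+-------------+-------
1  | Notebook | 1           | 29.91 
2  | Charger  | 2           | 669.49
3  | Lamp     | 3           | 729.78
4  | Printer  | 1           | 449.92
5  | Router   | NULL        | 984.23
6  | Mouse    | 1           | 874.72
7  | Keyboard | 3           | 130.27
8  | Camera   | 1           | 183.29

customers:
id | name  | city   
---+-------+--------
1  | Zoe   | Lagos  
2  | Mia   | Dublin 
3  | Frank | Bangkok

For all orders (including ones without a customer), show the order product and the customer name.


LEFT JOIN keeps every row from orders (the left table); where customer_id has no match in customers, the customer columns become NULL. Walk through each order:
  - order 1 (Notebook): customer_id=1 -> matches Zoe
  - order 2 (Charger): customer_id=2 -> matches Mia
  - order 3 (Lamp): customer_id=3 -> matches Frank
  - order 4 (Printer): customer_id=1 -> matches Zoe
  - order 5 (Router): customer_id=NULL, no match -> kept with NULL
  - order 6 (Mouse): customer_id=1 -> matches Zoe
  - order 7 (Keyboard): customer_id=3 -> matches Frank
  - order 8 (Camera): customer_id=1 -> matches Zoe
All 8 rows appear; 1 has NULL customer.

SQL:
SELECT a.product, b.name AS customer
FROM orders a
LEFT JOIN customers b ON a.customer_id = b.id

Result:
product  | customer
---------+---------
Notebook | Zoe     
Charger  | Mia     
Lamp     | Frank   
Printer  | Zoe     
Router   | NULL    
Mouse    | Zoe     
Keyboard | Frank   
Camera   | Zoe     


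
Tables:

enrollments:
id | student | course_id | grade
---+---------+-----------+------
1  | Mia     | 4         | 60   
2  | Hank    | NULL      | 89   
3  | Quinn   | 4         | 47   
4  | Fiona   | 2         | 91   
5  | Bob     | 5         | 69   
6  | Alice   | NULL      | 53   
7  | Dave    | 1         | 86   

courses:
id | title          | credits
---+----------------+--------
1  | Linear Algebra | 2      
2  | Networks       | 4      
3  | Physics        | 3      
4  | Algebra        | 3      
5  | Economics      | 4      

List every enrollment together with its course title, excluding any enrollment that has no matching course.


INNER JOIN keeps only enrollments rows whose course_id matches an id in courses. Walk through each enrollment:
  - enrollment 1 (Mia): course_id=4 -> matches Algebra
  - enrollment 2 (Hank): course_id=NULL, no match -> dropped
  - enrollment 3 (Quinn): course_id=4 -> matches Algebra
  - enrollment 4 (Fiona): course_id=2 -> matches Networks
  - enrollment 5 (Bob): course_id=5 -> matches Economics
  - enrollment 6 (Alice): course_id=NULL, no match -> dropped
  - enrollment 7 (Dave): course_id=1 -> matches Linear Algebra
So 2 of 7 rows are dropped.

SQL:
SELECT a.student, b.title AS course
FROM enrollments a
INNER JOIN courses b ON a.course_id = b.id

Result:
student | course        
--------+---------------
Mia     | Algebra       
Quinn   | Algebra       
Fiona   | Networks      
Bob     | Economics     
Dave    | Linear Algebra


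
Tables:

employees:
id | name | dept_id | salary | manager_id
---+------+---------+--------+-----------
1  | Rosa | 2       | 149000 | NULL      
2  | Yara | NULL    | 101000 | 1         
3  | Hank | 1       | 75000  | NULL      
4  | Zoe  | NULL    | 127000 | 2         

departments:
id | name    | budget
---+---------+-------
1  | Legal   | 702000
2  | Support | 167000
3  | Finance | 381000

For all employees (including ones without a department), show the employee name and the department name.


LEFT JOIN keeps every row from employees (the left table); where dept_id has no match in departments, the department columns become NULL. Walk through each employee:
  - employee 1 (Rosa): dept_id=2 -> matches Support
  - employee 2 (Yara): dept_id=NULL, no match -> kept with NULL
  - employee 3 (Hank): dept_id=1 -> matches Legal
  - employee 4 (Zoe): dept_id=NULL, no match -> kept with NULL
All 4 rows appear; 2 have NULL department.

SQL:
SELECT a.name, b.name AS department
FROM employees a
LEFT JOIN departments b ON a.dept_id = b.id

Result:
name | department
-----+-----------
Rosa | Support   
Yara | NULL      
Hank | Legal     
Zoe  | NULL      


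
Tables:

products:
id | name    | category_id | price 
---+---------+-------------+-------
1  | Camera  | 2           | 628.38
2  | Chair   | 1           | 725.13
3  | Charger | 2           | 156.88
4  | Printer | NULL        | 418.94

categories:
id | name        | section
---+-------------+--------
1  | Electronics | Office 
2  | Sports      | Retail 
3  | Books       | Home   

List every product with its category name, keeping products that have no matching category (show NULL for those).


LEFT JOIN keeps every row from products (the left table); where category_id has no match in categories, the category columns become NULL. Walk through each product:
  - product 1 (Camera): category_id=2 -> matches Sports
  - product 2 (Chair): category_id=1 -> matches Electronics
  - product 3 (Charger): category_id=2 -> matches Sports
  - product 4 (Printer): category_id=NULL, no match -> kept with NULL
All 4 rows appear; 1 has NULL category.

SQL:
SELECT a.name, b.name AS category
FROM products a
LEFT JOIN categories b ON a.category_id = b.id

Result:
name    | category   
--------+------------
Camera  | Sports     
Chair   | Electronics
Charger | Sports     
Printer | NULL       


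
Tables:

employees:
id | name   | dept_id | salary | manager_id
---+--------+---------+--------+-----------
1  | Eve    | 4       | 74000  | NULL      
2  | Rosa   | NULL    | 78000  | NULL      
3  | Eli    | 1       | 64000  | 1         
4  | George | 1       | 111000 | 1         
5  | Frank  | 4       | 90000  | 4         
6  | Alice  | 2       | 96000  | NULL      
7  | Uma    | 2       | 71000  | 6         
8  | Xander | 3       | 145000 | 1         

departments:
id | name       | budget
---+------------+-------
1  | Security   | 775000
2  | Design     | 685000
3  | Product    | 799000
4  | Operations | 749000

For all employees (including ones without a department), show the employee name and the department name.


LEFT JOIN keeps every row from employees (the left table); where dept_id has no match in departments, the department columns become NULL. Walk through each employee:
  - employee 1 (Eve): dept_id=4 -> matches Operations
  - employee 2 (Rosa): dept_id=NULL, no match -> kept with NULL
  - employee 3 (Eli): dept_id=1 -> matches Security
  - employee 4 (George): dept_id=1 -> matches Security
  - employee 5 (Frank): dept_id=4 -> matches Operations
  - employee 6 (Alice): dept_id=2 -> matches Design
  - employee 7 (Uma): dept_id=2 -> matches Design
  - employee 8 (Xander): dept_id=3 -> matches Product
All 8 rows appear; 1 has NULL department.

SQL:
SELECT a.name, b.name AS department
FROM employees a
LEFT JOIN departments b ON a.dept_id = b.id

Result:
name   | department
-------+-----------
Eve    | Operations
Rosa   | NULL      
Eli    | Security  
George | Security  
Frank  | Operations
Alice  | Design    
Uma    | Design    
Xander | Product   


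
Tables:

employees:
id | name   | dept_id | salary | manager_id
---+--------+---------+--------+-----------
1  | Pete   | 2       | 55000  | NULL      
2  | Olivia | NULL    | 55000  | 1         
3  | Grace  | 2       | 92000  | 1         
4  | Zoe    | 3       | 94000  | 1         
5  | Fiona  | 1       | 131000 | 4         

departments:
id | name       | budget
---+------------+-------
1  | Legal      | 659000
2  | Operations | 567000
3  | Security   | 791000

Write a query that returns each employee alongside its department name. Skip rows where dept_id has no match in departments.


INNER JOIN keeps only employees rows whose dept_id matches an id in departments. Walk through each employee:
  - employee 1 (Pete): dept_id=2 -> matches Operations
  - employee 2 (Olivia): dept_id=NULL, no match -> dropped
  - employee 3 (Grace): dept_id=2 -> matches Operations
  - employee 4 (Zoe): dept_id=3 -> matches Security
  - employee 5 (Fiona): dept_id=1 -> matches Legal
So 1 of 5 rows is dropped.

SQL:
SELECT a.name, b.name AS department
FROM employees a
INNER JOIN departments b ON a.dept_id = b.id

Result:
name  | department
------+-----------
Pete  | Operations
Grace | Operations
Zoe   | Security  
Fiona | Legal     
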